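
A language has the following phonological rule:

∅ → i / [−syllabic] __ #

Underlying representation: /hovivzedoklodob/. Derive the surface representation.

the form ends in the consonant /b/, so [i] is inserted word-finally.
Surface form: [hovivzedoklodobi].

hovivzedoklodobi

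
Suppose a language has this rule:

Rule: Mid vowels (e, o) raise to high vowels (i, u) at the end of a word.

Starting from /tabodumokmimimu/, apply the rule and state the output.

tabodumokmimimu

No segment of /tabodumokmimimu/ meets the structural description of the rule, so the form surfaces unchanged.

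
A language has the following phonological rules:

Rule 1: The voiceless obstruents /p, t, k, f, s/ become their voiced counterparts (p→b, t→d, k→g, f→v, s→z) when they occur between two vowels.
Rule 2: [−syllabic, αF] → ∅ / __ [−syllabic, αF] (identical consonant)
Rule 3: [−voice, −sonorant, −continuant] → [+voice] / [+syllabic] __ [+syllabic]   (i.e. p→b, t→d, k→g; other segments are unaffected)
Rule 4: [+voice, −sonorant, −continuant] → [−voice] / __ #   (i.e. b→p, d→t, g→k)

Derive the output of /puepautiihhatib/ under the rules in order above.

puebaudiihadip

Rule 1 (intervocalic voicing): /p/ is a voiceless obstruent between vowels /e/ and /a/, so it voices to [b]. /t/ is a voiceless obstruent between vowels /u/ and /i/, so it voices to [d]. /t/ is a voiceless obstruent between vowels /a/ and /i/, so it voices to [d]. /puepautiihhatib/ → puebaudiihhadib.
Rule 2 (degemination): /hh/ is a geminate; the first /h/ deletes. /puebaudiihhadib/ → puebaudiihadib.
Rule 3 (intervocalic voicing): no segment meets the environment; /puebaudiihadib/ is unchanged.
Rule 4 (final devoicing): /b/ is a voiced stop in word-final position, so it devoices to [p]. /puebaudiihadib/ → puebaudiihadip.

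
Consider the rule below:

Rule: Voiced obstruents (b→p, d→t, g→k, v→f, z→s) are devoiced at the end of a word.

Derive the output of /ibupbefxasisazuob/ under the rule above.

Scanning /ibupbefxasisazuob/: /b/ at position 2 is not in the conditioning environment; /b/ at position 5 is not in the conditioning environment; /z/ at position 14 is not in the conditioning environment; /b/ is a voiced obstruent in word-final position, so it devoices to [p].
Result: [ibupbefxasisazuop].

ibupbefxasisazuop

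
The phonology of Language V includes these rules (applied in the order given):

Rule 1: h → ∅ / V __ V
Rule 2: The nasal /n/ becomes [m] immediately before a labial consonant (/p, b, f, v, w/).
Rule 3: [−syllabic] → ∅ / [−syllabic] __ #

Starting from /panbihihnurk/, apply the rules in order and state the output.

Rule 1 (intervocalic h-deletion): /h/ occurs between vowels /i/ and /i/, so it deletes. /panbihihnurk/ → panbiihnurk.
Rule 2 (nasal place assimilation): /n/ precedes the labial consonant /b/, so it assimilates in place to [m]. /panbiihnurk/ → pambiihnurk.
Rule 3 (final cluster simplification): /k/ is the second consonant of a word-final cluster /rk/, so it deletes. /pambiihnurk/ → pambiihnur.

pambiihnur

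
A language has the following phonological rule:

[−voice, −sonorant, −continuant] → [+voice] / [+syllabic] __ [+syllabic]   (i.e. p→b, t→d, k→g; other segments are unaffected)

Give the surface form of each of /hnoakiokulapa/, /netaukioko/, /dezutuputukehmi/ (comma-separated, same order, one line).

/hnoakiokulapa/: /k/ is a voiceless stop between vowels /a/ and /i/, so it voices to [g]. /k/ is a voiceless stop between vowels /o/ and /u/, so it voices to [g]. /p/ is a voiceless stop between vowels /a/ and /a/, so it voices to [b]. → [hnoagiogulaba].
/netaukioko/: /t/ is a voiceless stop between vowels /e/ and /a/, so it voices to [d]. /k/ is a voiceless stop between vowels /u/ and /i/, so it voices to [g]. /k/ is a voiceless stop between vowels /o/ and /o/, so it voices to [g]. → [nedaugiogo].
/dezutuputukehmi/: /t/ is a voiceless stop between vowels /u/ and /u/, so it voices to [d]. /p/ is a voiceless stop between vowels /u/ and /u/, so it voices to [b]. /t/ is a voiceless stop between vowels /u/ and /u/, so it voices to [d]. /k/ is a voiceless stop between vowels /u/ and /e/, so it voices to [g]. → [dezudubudugehmi].

hnoagiogulaba, nedaugiogo, dezudubudugehmi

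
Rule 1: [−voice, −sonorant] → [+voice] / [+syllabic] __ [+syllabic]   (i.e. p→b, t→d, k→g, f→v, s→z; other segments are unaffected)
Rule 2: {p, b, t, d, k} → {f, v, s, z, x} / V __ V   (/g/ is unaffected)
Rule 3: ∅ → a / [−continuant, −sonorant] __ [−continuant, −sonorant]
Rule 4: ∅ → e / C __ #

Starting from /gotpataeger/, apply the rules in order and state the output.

Rule 1 (intervocalic voicing): /t/ is a voiceless obstruent between vowels /a/ and /a/, so it voices to [d]. /gotpataeger/ → gotpadaeger.
Rule 2 (intervocalic spirantization): /d/ is a stop between vowels /a/ and /a/, so it spirantizes to the fricative [z]. /gotpadaeger/ → gotpazaeger.
Rule 3 (stop-cluster a-epenthesis): /t/ and /p/ form a stop–stop cluster, so [a] is inserted between them. /gotpazaeger/ → gotapazaeger.
Rule 4 (final e-epenthesis): the form ends in the consonant /r/, so [e] is inserted word-finally. /gotapazaeger/ → gotapazaegere.

gotapazaegere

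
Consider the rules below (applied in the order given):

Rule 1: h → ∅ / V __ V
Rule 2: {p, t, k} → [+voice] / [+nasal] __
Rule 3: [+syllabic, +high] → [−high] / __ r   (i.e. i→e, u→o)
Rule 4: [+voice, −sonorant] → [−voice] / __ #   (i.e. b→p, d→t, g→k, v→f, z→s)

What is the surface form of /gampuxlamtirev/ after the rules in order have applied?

gambuxlamderef

Rule 1 (intervocalic h-deletion): no segment meets the environment; /gampuxlamtirev/ is unchanged.
Rule 2 (post-nasal voicing): /p/ is a voiceless stop immediately after the nasal /m/, so it voices to [b]. /t/ is a voiceless stop immediately after the nasal /m/, so it voices to [d]. /gampuxlamtirev/ → gambuxlamdirev.
Rule 3 (pre-rhotic lowering): /i/ is a high vowel immediately before /r/, so it lowers to [e]. /gambuxlamdirev/ → gambuxlamderev.
Rule 4 (final devoicing): /v/ is a voiced obstruent in word-final position, so it devoices to [f]. /gambuxlamderev/ → gambuxlamderef.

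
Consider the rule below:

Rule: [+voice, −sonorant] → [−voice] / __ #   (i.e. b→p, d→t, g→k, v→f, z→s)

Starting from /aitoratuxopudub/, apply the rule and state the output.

aitoratuxopudup

/b/ is a voiced obstruent in word-final position, so it devoices to [p].
The other instance of /d/ does not occur in the required environment and remains unchanged.
Surface form: [aitoratuxopudup].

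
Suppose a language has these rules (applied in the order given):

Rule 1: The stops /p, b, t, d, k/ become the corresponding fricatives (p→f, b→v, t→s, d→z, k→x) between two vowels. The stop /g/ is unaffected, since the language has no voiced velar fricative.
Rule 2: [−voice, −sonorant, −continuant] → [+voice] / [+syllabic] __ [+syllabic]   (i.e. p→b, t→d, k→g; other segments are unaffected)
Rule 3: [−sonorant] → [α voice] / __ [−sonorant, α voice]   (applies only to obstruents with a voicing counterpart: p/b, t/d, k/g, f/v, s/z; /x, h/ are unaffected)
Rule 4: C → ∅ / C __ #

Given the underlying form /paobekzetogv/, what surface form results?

paovegzesog

Rule 1 (intervocalic spirantization): /b/ is a stop between vowels /o/ and /e/, so it spirantizes to the fricative [v]. /t/ is a stop between vowels /e/ and /o/, so it spirantizes to the fricative [s]. /paobekzetogv/ → paovekzesogv.
Rule 2 (intervocalic voicing): no segment meets the environment; /paovekzesogv/ is unchanged.
Rule 3 (regressive voicing assimilation): /k/ precedes the voiced obstruent /z/, so it voices to [g] by assimilation. /paovekzesogv/ → paovegzesogv.
Rule 4 (final cluster simplification): /v/ is the second consonant of a word-final cluster /gv/, so it deletes. /paovegzesogv/ → paovegzesog.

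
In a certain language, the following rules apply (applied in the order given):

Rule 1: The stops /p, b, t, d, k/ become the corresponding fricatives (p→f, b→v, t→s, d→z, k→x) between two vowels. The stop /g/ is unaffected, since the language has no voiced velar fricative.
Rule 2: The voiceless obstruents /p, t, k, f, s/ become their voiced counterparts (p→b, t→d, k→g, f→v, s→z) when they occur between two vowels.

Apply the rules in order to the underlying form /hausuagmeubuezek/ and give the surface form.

hauzuagmeuvuezek

Rule 1 (intervocalic spirantization): /b/ is a stop between vowels /u/ and /u/, so it spirantizes to the fricative [v]. /hausuagmeubuezek/ → hausuagmeuvuezek.
Rule 2 (intervocalic voicing): /s/ is a voiceless obstruent between vowels /u/ and /u/, so it voices to [z]. /hausuagmeuvuezek/ → hauzuagmeuvuezek.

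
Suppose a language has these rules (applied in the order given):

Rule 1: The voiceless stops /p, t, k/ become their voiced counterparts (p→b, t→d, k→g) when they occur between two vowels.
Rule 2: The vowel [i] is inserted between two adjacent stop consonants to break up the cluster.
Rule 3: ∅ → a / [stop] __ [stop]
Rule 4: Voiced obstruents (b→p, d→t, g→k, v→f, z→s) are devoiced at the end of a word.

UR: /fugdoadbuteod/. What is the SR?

fugidoadibudeot

Rule 1 (intervocalic voicing): /t/ is a voiceless stop between vowels /u/ and /e/, so it voices to [d]. /fugdoadbuteod/ → fugdoadbudeod.
Rule 2 (stop-cluster i-epenthesis): /g/ and /d/ form a stop–stop cluster, so [i] is inserted between them. /d/ and /b/ form a stop–stop cluster, so [i] is inserted between them. /fugdoadbudeod/ → fugidoadibudeod.
Rule 3 (stop-cluster a-epenthesis): no segment meets the environment; /fugidoadibudeod/ is unchanged.
Rule 4 (final devoicing): /d/ is a voiced obstruent in word-final position, so it devoices to [t]. /fugidoadibudeod/ → fugidoadibudeot.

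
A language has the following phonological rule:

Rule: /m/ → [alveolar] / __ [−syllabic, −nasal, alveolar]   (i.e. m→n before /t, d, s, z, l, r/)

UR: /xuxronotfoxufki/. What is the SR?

No segment of /xuxronotfoxufki/ meets the structural description of the rule, so the form surfaces unchanged.

xuxronotfoxufki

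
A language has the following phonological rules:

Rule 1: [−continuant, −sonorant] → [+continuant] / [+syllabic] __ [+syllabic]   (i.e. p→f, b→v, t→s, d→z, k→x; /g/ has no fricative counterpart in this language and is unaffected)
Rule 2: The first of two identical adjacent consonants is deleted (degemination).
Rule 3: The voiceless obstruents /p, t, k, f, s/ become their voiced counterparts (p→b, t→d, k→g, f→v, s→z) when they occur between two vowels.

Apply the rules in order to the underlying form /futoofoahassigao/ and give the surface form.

Rule 1 (intervocalic spirantization): /t/ is a stop between vowels /u/ and /o/, so it spirantizes to the fricative [s]. /futoofoahassigao/ → fusoofoahassigao.
Rule 2 (degemination): /ss/ is a geminate; the first /s/ deletes. /fusoofoahassigao/ → fusoofoahasigao.
Rule 3 (intervocalic voicing): /s/ is a voiceless obstruent between vowels /u/ and /o/, so it voices to [z]. /f/ is a voiceless obstruent between vowels /o/ and /o/, so it voices to [v]. /s/ is a voiceless obstruent between vowels /a/ and /i/, so it voices to [z]. /fusoofoahasigao/ → fuzoovoahazigao.

fuzoovoahazigao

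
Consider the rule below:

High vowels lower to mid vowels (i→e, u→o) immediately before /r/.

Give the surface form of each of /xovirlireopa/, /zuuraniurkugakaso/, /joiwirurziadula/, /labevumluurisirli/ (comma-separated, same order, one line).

xoverlereopa, zuoraniorkugakaso, joiwerorziadula, labevumluoriserli

/xovirlireopa/: /i/ is a high vowel immediately before /r/, so it lowers to [e]. /i/ is a high vowel immediately before /r/, so it lowers to [e]. → [xoverlereopa].
/zuuraniurkugakaso/: /u/ is a high vowel immediately before /r/, so it lowers to [o]. /u/ is a high vowel immediately before /r/, so it lowers to [o]. → [zuoraniorkugakaso].
/joiwirurziadula/: /i/ is a high vowel immediately before /r/, so it lowers to [e]. /u/ is a high vowel immediately before /r/, so it lowers to [o]. → [joiwerorziadula].
/labevumluurisirli/: /u/ is a high vowel immediately before /r/, so it lowers to [o]. /i/ is a high vowel immediately before /r/, so it lowers to [e]. → [labevumluoriserli].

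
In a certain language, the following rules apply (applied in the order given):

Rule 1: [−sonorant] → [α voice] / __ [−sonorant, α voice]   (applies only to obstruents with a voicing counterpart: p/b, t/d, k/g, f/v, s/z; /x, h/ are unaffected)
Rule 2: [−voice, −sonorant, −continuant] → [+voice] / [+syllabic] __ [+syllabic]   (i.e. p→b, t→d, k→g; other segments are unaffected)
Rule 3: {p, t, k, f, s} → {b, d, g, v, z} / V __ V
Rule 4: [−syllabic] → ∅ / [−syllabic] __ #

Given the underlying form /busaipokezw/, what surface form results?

Rule 1 (regressive voicing assimilation): no segment meets the environment; /busaipokezw/ is unchanged.
Rule 2 (intervocalic voicing): /p/ is a voiceless stop between vowels /i/ and /o/, so it voices to [b]. /k/ is a voiceless stop between vowels /o/ and /e/, so it voices to [g]. /busaipokezw/ → busaibogezw.
Rule 3 (intervocalic voicing): /s/ is a voiceless obstruent between vowels /u/ and /a/, so it voices to [z]. /busaibogezw/ → buzaibogezw.
Rule 4 (final cluster simplification): /w/ is the second consonant of a word-final cluster /zw/, so it deletes. /buzaibogezw/ → buzaibogez.

buzaibogez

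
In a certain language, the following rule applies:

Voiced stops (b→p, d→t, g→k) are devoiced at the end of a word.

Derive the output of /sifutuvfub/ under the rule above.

/b/ is a voiced stop in word-final position, so it devoices to [p].
Surface form: [sifutuvfup].

sifutuvfup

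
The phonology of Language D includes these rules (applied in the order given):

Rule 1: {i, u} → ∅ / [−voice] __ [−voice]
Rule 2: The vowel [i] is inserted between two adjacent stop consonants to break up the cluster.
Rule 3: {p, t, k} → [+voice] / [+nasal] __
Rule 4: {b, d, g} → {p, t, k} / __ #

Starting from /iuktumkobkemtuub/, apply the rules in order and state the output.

Rule 1 (high vowel syncope): no segment meets the environment; /iuktumkobkemtuub/ is unchanged.
Rule 2 (stop-cluster i-epenthesis): /k/ and /t/ form a stop–stop cluster, so [i] is inserted between them. /b/ and /k/ form a stop–stop cluster, so [i] is inserted between them. /iuktumkobkemtuub/ → iukitumkobikemtuub.
Rule 3 (post-nasal voicing): /k/ is a voiceless stop immediately after the nasal /m/, so it voices to [g]. /t/ is a voiceless stop immediately after the nasal /m/, so it voices to [d]. /iukitumkobikemtuub/ → iukitumgobikemduub.
Rule 4 (final devoicing): /b/ is a voiced stop in word-final position, so it devoices to [p]. /iukitumgobikemduub/ → iukitumgobikemduup.

iukitumgobikemduup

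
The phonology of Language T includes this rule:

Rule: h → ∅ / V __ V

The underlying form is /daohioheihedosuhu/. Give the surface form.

daoioeiedosuu

/h/ occurs between vowels /o/ and /i/, so it deletes.
/h/ occurs between vowels /o/ and /e/, so it deletes.
/h/ occurs between vowels /i/ and /e/, so it deletes.
/h/ occurs between vowels /u/ and /u/, so it deletes.
Surface form: [daoioeiedosuu].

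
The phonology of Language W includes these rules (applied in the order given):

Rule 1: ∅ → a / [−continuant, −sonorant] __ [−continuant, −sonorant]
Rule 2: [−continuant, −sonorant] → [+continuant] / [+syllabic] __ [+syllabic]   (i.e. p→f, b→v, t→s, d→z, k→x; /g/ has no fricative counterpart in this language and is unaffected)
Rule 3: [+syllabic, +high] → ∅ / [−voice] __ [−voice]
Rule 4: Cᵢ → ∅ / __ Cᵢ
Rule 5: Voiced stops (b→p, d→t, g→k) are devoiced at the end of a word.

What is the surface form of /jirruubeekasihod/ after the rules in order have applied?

jiruuveexashot

Rule 1 (stop-cluster a-epenthesis): no segment meets the environment; /jirruubeekasihod/ is unchanged.
Rule 2 (intervocalic spirantization): /b/ is a stop between vowels /u/ and /e/, so it spirantizes to the fricative [v]. /k/ is a stop between vowels /e/ and /a/, so it spirantizes to the fricative [x]. /jirruubeekasihod/ → jirruuveexasihod.
Rule 3 (high vowel syncope): /i/ is a high vowel flanked by voiceless consonants /s/ and /h/, so it deletes. /jirruuveexasihod/ → jirruuveexashod.
Rule 4 (degemination): /rr/ is a geminate; the first /r/ deletes. /jirruuveexashod/ → jiruuveexashod.
Rule 5 (final devoicing): /d/ is a voiced stop in word-final position, so it devoices to [t]. /jiruuveexashod/ → jiruuveexashot.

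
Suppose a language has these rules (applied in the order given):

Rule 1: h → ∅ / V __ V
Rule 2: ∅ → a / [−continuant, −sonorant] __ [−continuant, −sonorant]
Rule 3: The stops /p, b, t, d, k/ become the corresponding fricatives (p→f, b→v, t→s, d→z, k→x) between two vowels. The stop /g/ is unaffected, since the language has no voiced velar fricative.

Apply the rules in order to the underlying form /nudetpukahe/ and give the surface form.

nuzesafuxae

Rule 1 (intervocalic h-deletion): /h/ occurs between vowels /a/ and /e/, so it deletes. /nudetpukahe/ → nudetpukae.
Rule 2 (stop-cluster a-epenthesis): /t/ and /p/ form a stop–stop cluster, so [a] is inserted between them. /nudetpukae/ → nudetapukae.
Rule 3 (intervocalic spirantization): /d/ is a stop between vowels /u/ and /e/, so it spirantizes to the fricative [z]. /t/ is a stop between vowels /e/ and /a/, so it spirantizes to the fricative [s]. /p/ is a stop between vowels /a/ and /u/, so it spirantizes to the fricative [f]. /k/ is a stop between vowels /u/ and /a/, so it spirantizes to the fricative [x]. /nudetapukae/ → nuzesafuxae.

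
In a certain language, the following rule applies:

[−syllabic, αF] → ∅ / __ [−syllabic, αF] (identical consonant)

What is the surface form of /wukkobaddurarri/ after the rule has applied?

wukobadurari

/kk/ is a geminate; the first /k/ deletes.
/dd/ is a geminate; the first /d/ deletes.
/rr/ is a geminate; the first /r/ deletes.
The other instances of /w/, /k/, /b/, /d/, /r/ do not occur in the required environment and remain unchanged.
Surface form: [wukobadurari].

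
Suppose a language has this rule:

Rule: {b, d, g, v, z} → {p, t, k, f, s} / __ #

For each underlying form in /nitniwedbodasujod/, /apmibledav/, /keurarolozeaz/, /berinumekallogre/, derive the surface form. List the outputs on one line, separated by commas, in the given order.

/nitniwedbodasujod/: /d/ is a voiced obstruent in word-final position, so it devoices to [t]. → [nitniwedbodasujot].
/apmibledav/: /v/ is a voiced obstruent in word-final position, so it devoices to [f]. → [apmibledaf].
/keurarolozeaz/: /z/ is a voiced obstruent in word-final position, so it devoices to [s]. → [keurarolozeas].
/berinumekallogre/: the rule's environment is not met; surfaces unchanged as [berinumekallogre].

nitniwedbodasujot, apmibledaf, keurarolozeas, berinumekallogre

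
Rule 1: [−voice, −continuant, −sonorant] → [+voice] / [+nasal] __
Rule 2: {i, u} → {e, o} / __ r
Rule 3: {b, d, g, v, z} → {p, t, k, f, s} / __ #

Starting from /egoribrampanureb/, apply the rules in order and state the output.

egoribrambanorep

Rule 1 (post-nasal voicing): /p/ is a voiceless stop immediately after the nasal /m/, so it voices to [b]. /egoribrampanureb/ → egoribrambanureb.
Rule 2 (pre-rhotic lowering): /u/ is a high vowel immediately before /r/, so it lowers to [o]. /egoribrambanureb/ → egoribrambanoreb.
Rule 3 (final devoicing): /b/ is a voiced obstruent in word-final position, so it devoices to [p]. /egoribrambanoreb/ → egoribrambanorep.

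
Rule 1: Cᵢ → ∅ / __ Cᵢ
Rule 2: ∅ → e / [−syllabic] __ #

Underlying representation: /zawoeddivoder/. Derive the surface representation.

Rule 1 (degemination): /dd/ is a geminate; the first /d/ deletes. /zawoeddivoder/ → zawoedivoder.
Rule 2 (final e-epenthesis): the form ends in the consonant /r/, so [e] is inserted word-finally. /zawoedivoder/ → zawoedivodere.

zawoedivodere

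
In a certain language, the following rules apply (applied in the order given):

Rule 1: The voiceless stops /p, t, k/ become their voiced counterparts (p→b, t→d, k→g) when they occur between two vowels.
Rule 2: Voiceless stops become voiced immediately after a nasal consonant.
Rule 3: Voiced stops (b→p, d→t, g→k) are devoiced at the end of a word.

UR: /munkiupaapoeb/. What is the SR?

Rule 1 (intervocalic voicing): /p/ is a voiceless stop between vowels /u/ and /a/, so it voices to [b]. /p/ is a voiceless stop between vowels /a/ and /o/, so it voices to [b]. /munkiupaapoeb/ → munkiubaaboeb.
Rule 2 (post-nasal voicing): /k/ is a voiceless stop immediately after the nasal /n/, so it voices to [g]. /munkiubaaboeb/ → mungiubaaboeb.
Rule 3 (final devoicing): /b/ is a voiced stop in word-final position, so it devoices to [p]. /mungiubaaboeb/ → mungiubaaboep.

mungiubaaboep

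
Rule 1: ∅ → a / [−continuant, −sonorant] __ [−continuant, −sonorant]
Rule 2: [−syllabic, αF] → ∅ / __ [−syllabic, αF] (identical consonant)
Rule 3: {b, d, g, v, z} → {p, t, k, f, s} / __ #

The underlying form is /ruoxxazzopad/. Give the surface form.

Rule 1 (stop-cluster a-epenthesis): no segment meets the environment; /ruoxxazzopad/ is unchanged.
Rule 2 (degemination): /xx/ is a geminate; the first /x/ deletes. /zz/ is a geminate; the first /z/ deletes. /ruoxxazzopad/ → ruoxazopad.
Rule 3 (final devoicing): /d/ is a voiced obstruent in word-final position, so it devoices to [t]. /ruoxazopad/ → ruoxazopat.

ruoxazopat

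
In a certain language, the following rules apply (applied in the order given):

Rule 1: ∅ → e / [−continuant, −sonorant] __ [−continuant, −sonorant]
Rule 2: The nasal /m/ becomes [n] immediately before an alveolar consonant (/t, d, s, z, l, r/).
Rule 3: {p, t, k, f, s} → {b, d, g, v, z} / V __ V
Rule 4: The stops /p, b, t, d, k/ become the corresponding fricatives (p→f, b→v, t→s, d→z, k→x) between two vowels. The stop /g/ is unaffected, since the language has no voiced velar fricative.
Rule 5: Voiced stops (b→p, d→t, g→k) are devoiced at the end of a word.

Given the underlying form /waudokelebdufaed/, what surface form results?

Rule 1 (stop-cluster e-epenthesis): /b/ and /d/ form a stop–stop cluster, so [e] is inserted between them. /waudokelebdufaed/ → waudokelebedufaed.
Rule 2 (nasal place assimilation): no segment meets the environment; /waudokelebedufaed/ is unchanged.
Rule 3 (intervocalic voicing): /k/ is a voiceless obstruent between vowels /o/ and /e/, so it voices to [g]. /f/ is a voiceless obstruent between vowels /u/ and /a/, so it voices to [v]. /waudokelebedufaed/ → waudogelebeduvaed.
Rule 4 (intervocalic spirantization): /d/ is a stop between vowels /u/ and /o/, so it spirantizes to the fricative [z]. /b/ is a stop between vowels /e/ and /e/, so it spirantizes to the fricative [v]. /d/ is a stop between vowels /e/ and /u/, so it spirantizes to the fricative [z]. /waudogelebeduvaed/ → wauzogelevezuvaed.
Rule 5 (final devoicing): /d/ is a voiced stop in word-final position, so it devoices to [t]. /wauzogelevezuvaed/ → wauzogelevezuvaet.

wauzogelevezuvaet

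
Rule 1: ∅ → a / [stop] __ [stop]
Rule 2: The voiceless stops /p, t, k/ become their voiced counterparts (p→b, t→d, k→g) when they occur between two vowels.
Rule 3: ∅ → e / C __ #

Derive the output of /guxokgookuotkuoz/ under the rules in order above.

Rule 1 (stop-cluster a-epenthesis): /k/ and /g/ form a stop–stop cluster, so [a] is inserted between them. /t/ and /k/ form a stop–stop cluster, so [a] is inserted between them. /guxokgookuotkuoz/ → guxokagookuotakuoz.
Rule 2 (intervocalic voicing): /k/ is a voiceless stop between vowels /o/ and /a/, so it voices to [g]. /k/ is a voiceless stop between vowels /o/ and /u/, so it voices to [g]. /t/ is a voiceless stop between vowels /o/ and /a/, so it voices to [d]. /k/ is a voiceless stop between vowels /a/ and /u/, so it voices to [g]. /guxokagookuotakuoz/ → guxogagooguodaguoz.
Rule 3 (final e-epenthesis): the form ends in the consonant /z/, so [e] is inserted word-finally. /guxogagooguodaguoz/ → guxogagooguodaguoze.

guxogagooguodaguoze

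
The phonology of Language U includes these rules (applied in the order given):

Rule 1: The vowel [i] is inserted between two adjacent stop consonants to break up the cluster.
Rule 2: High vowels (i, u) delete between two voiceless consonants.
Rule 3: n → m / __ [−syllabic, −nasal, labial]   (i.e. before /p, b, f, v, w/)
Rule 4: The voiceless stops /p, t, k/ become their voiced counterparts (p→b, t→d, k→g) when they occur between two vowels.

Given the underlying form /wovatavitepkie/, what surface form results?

wovadavidepkie

Rule 1 (stop-cluster i-epenthesis): /p/ and /k/ form a stop–stop cluster, so [i] is inserted between them. /wovatavitepkie/ → wovatavitepikie.
Rule 2 (high vowel syncope): /i/ is a high vowel flanked by voiceless consonants /p/ and /k/, so it deletes. /wovatavitepikie/ → wovatavitepkie.
Rule 3 (nasal place assimilation): no segment meets the environment; /wovatavitepkie/ is unchanged.
Rule 4 (intervocalic voicing): /t/ is a voiceless stop between vowels /a/ and /a/, so it voices to [d]. /t/ is a voiceless stop between vowels /i/ and /e/, so it voices to [d]. /wovatavitepkie/ → wovadavidepkie.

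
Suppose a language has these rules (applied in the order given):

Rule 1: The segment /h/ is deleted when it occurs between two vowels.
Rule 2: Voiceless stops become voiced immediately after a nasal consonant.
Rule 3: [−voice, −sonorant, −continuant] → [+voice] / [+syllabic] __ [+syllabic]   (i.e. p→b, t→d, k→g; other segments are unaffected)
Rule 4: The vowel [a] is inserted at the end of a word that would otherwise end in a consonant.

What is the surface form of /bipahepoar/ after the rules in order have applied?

Rule 1 (intervocalic h-deletion): /h/ occurs between vowels /a/ and /e/, so it deletes. /bipahepoar/ → bipaepoar.
Rule 2 (post-nasal voicing): no segment meets the environment; /bipaepoar/ is unchanged.
Rule 3 (intervocalic voicing): /p/ is a voiceless stop between vowels /i/ and /a/, so it voices to [b]. /p/ is a voiceless stop between vowels /e/ and /o/, so it voices to [b]. /bipaepoar/ → bibaeboar.
Rule 4 (final a-epenthesis): the form ends in the consonant /r/, so [a] is inserted word-finally. /bibaeboar/ → bibaeboara.

bibaeboara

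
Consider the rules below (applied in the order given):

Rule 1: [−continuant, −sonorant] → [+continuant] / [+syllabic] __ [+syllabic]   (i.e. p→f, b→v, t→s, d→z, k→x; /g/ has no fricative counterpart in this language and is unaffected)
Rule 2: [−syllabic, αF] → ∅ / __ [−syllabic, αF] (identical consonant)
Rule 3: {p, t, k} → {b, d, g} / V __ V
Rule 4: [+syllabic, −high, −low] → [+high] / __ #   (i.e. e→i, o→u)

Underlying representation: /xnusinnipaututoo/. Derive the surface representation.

Rule 1 (intervocalic spirantization): /p/ is a stop between vowels /i/ and /a/, so it spirantizes to the fricative [f]. /t/ is a stop between vowels /u/ and /u/, so it spirantizes to the fricative [s]. /t/ is a stop between vowels /u/ and /o/, so it spirantizes to the fricative [s]. /xnusinnipaututoo/ → xnusinnifaususoo.
Rule 2 (degemination): /nn/ is a geminate; the first /n/ deletes. /xnusinnifaususoo/ → xnusinifaususoo.
Rule 3 (intervocalic voicing): no segment meets the environment; /xnusinifaususoo/ is unchanged.
Rule 4 (final vowel raising): /o/ is a mid vowel in word-final position, so it raises to [u]. /xnusinifaususoo/ → xnusinifaususou.

xnusinifaususou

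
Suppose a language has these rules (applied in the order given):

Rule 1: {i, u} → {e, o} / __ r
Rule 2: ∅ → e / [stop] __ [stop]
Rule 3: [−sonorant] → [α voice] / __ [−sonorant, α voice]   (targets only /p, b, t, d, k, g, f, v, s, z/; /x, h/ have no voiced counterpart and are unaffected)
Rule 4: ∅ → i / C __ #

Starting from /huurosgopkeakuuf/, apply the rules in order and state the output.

huorozgopekeakuufi

Rule 1 (pre-rhotic lowering): /u/ is a high vowel immediately before /r/, so it lowers to [o]. /huurosgopkeakuuf/ → huorosgopkeakuuf.
Rule 2 (stop-cluster e-epenthesis): /p/ and /k/ form a stop–stop cluster, so [e] is inserted between them. /huorosgopkeakuuf/ → huorosgopekeakuuf.
Rule 3 (regressive voicing assimilation): /s/ precedes the voiced obstruent /g/, so it voices to [z] by assimilation. /huorosgopekeakuuf/ → huorozgopekeakuuf.
Rule 4 (final i-epenthesis): the form ends in the consonant /f/, so [i] is inserted word-finally. /huorozgopekeakuuf/ → huorozgopekeakuufi.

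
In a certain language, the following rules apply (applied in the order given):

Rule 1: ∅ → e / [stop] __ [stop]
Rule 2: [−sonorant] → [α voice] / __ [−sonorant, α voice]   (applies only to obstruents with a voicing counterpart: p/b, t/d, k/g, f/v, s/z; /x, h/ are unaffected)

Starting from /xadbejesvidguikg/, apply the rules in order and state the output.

xadebejezvideguikeg

Rule 1 (stop-cluster e-epenthesis): /d/ and /b/ form a stop–stop cluster, so [e] is inserted between them. /d/ and /g/ form a stop–stop cluster, so [e] is inserted between them. /k/ and /g/ form a stop–stop cluster, so [e] is inserted between them. /xadbejesvidguikg/ → xadebejesvideguikeg.
Rule 2 (regressive voicing assimilation): /s/ precedes the voiced obstruent /v/, so it voices to [z] by assimilation. /xadebejesvideguikeg/ → xadebejezvideguikeg.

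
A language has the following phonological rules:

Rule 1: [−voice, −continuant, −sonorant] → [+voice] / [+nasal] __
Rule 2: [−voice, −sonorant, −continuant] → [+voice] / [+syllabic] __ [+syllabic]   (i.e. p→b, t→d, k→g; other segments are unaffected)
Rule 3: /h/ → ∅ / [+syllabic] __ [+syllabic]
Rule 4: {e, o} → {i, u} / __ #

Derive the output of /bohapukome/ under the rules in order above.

boabugomi

Rule 1 (post-nasal voicing): no segment meets the environment; /bohapukome/ is unchanged.
Rule 2 (intervocalic voicing): /p/ is a voiceless stop between vowels /a/ and /u/, so it voices to [b]. /k/ is a voiceless stop between vowels /u/ and /o/, so it voices to [g]. /bohapukome/ → bohabugome.
Rule 3 (intervocalic h-deletion): /h/ occurs between vowels /o/ and /a/, so it deletes. /bohabugome/ → boabugome.
Rule 4 (final vowel raising): /e/ is a mid vowel in word-final position, so it raises to [i]. /boabugome/ → boabugomi.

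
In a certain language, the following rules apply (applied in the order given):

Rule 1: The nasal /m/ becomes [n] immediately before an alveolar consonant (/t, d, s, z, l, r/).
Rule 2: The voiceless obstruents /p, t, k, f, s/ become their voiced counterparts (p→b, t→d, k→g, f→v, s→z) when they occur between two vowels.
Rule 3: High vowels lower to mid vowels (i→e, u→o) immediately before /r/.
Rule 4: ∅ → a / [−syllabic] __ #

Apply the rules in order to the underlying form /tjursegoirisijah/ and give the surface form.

Rule 1 (nasal place assimilation): no segment meets the environment; /tjursegoirisijah/ is unchanged.
Rule 2 (intervocalic voicing): /s/ is a voiceless obstruent between vowels /i/ and /i/, so it voices to [z]. /tjursegoirisijah/ → tjursegoirizijah.
Rule 3 (pre-rhotic lowering): /u/ is a high vowel immediately before /r/, so it lowers to [o]. /i/ is a high vowel immediately before /r/, so it lowers to [e]. /tjursegoirizijah/ → tjorsegoerizijah.
Rule 4 (final a-epenthesis): the form ends in the consonant /h/, so [a] is inserted word-finally. /tjorsegoerizijah/ → tjorsegoerizijaha.

tjorsegoerizijaha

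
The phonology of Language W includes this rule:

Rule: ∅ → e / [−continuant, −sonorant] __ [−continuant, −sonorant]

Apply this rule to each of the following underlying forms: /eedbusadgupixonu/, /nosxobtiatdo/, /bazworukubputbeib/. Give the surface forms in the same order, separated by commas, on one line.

eedebusadegupixonu, nosxobetiatedo, bazworukubeputebeib

/eedbusadgupixonu/: /d/ and /b/ form a stop–stop cluster, so [e] is inserted between them. /d/ and /g/ form a stop–stop cluster, so [e] is inserted between them. → [eedebusadegupixonu].
/nosxobtiatdo/: /b/ and /t/ form a stop–stop cluster, so [e] is inserted between them. /t/ and /d/ form a stop–stop cluster, so [e] is inserted between them. → [nosxobetiatedo].
/bazworukubputbeib/: /b/ and /p/ form a stop–stop cluster, so [e] is inserted between them. /t/ and /b/ form a stop–stop cluster, so [e] is inserted between them. → [bazworukubeputebeib].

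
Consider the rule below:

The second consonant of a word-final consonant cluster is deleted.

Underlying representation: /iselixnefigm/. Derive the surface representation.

iselixnefig

/m/ is the second consonant of a word-final cluster /gm/, so it deletes.
The other instances of /s/, /l/, /x/, /n/, /f/, /g/ do not occur in the required environment and remain unchanged.
Surface form: [iselixnefig].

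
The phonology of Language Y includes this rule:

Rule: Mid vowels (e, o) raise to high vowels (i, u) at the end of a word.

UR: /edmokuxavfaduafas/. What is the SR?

edmokuxavfaduafas

No segment of /edmokuxavfaduafas/ meets the structural description of the rule, so the form surfaces unchanged.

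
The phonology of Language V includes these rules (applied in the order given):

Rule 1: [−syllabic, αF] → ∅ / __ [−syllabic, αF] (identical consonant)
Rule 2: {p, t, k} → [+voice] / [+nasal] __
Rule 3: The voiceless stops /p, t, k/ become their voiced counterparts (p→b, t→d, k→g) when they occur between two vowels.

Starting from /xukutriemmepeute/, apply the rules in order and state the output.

Rule 1 (degemination): /mm/ is a geminate; the first /m/ deletes. /xukutriemmepeute/ → xukutriemepeute.
Rule 2 (post-nasal voicing): no segment meets the environment; /xukutriemepeute/ is unchanged.
Rule 3 (intervocalic voicing): /k/ is a voiceless stop between vowels /u/ and /u/, so it voices to [g]. /p/ is a voiceless stop between vowels /e/ and /e/, so it voices to [b]. /t/ is a voiceless stop between vowels /u/ and /e/, so it voices to [d]. /xukutriemepeute/ → xugutriemebeude.

xugutriemebeude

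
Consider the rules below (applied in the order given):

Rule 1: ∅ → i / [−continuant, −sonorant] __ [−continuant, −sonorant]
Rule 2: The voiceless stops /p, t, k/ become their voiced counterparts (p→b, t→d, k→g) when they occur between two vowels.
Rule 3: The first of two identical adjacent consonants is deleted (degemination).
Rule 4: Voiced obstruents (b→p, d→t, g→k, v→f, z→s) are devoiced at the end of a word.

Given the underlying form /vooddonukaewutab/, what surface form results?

voodidonugaewudap

Rule 1 (stop-cluster i-epenthesis): /d/ and /d/ form a stop–stop cluster, so [i] is inserted between them. /vooddonukaewutab/ → voodidonukaewutab.
Rule 2 (intervocalic voicing): /k/ is a voiceless stop between vowels /u/ and /a/, so it voices to [g]. /t/ is a voiceless stop between vowels /u/ and /a/, so it voices to [d]. /voodidonukaewutab/ → voodidonugaewudab.
Rule 3 (degemination): no segment meets the environment; /voodidonugaewudab/ is unchanged.
Rule 4 (final devoicing): /b/ is a voiced obstruent in word-final position, so it devoices to [p]. /voodidonugaewudab/ → voodidonugaewudap.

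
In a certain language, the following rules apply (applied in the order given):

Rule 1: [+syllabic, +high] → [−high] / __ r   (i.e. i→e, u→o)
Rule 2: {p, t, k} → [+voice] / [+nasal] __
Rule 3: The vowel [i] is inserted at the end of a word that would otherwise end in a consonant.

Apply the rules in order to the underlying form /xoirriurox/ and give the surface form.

xoerrioroxi

Rule 1 (pre-rhotic lowering): /i/ is a high vowel immediately before /r/, so it lowers to [e]. /u/ is a high vowel immediately before /r/, so it lowers to [o]. /xoirriurox/ → xoerriorox.
Rule 2 (post-nasal voicing): no segment meets the environment; /xoerriorox/ is unchanged.
Rule 3 (final i-epenthesis): the form ends in the consonant /x/, so [i] is inserted word-finally. /xoerriorox/ → xoerrioroxi.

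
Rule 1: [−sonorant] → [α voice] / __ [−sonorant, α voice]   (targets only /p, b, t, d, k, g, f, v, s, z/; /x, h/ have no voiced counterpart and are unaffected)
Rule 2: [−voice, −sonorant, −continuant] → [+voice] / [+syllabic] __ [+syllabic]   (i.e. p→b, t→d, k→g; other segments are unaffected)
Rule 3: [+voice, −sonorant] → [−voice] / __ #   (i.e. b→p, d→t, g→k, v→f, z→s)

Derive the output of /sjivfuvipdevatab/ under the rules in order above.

Rule 1 (regressive voicing assimilation): /v/ precedes the voiceless obstruent /f/, so it devoices to [f] by assimilation. /p/ precedes the voiced obstruent /d/, so it voices to [b] by assimilation. /sjivfuvipdevatab/ → sjiffuvibdevatab.
Rule 2 (intervocalic voicing): /t/ is a voiceless stop between vowels /a/ and /a/, so it voices to [d]. /sjiffuvibdevatab/ → sjiffuvibdevadab.
Rule 3 (final devoicing): /b/ is a voiced obstruent in word-final position, so it devoices to [p]. /sjiffuvibdevadab/ → sjiffuvibdevadap.

sjiffuvibdevadap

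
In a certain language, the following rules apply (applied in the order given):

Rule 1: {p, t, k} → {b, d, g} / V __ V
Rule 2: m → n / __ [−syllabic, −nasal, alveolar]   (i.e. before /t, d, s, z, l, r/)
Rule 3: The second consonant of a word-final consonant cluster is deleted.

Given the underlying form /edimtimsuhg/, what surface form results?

edintinsuh

Rule 1 (intervocalic voicing): no segment meets the environment; /edimtimsuhg/ is unchanged.
Rule 2 (nasal place assimilation): /m/ precedes the alveolar consonant /t/, so it assimilates in place to [n]. /m/ precedes the alveolar consonant /s/, so it assimilates in place to [n]. /edimtimsuhg/ → edintinsuhg.
Rule 3 (final cluster simplification): /g/ is the second consonant of a word-final cluster /hg/, so it deletes. /edintinsuhg/ → edintinsuh.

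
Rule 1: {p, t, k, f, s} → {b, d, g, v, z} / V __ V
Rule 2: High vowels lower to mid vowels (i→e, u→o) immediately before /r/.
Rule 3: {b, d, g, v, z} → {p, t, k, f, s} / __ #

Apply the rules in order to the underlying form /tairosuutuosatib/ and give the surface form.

Rule 1 (intervocalic voicing): /s/ is a voiceless obstruent between vowels /o/ and /u/, so it voices to [z]. /t/ is a voiceless obstruent between vowels /u/ and /u/, so it voices to [d]. /s/ is a voiceless obstruent between vowels /o/ and /a/, so it voices to [z]. /t/ is a voiceless obstruent between vowels /a/ and /i/, so it voices to [d]. /tairosuutuosatib/ → tairozuuduozadib.
Rule 2 (pre-rhotic lowering): /i/ is a high vowel immediately before /r/, so it lowers to [e]. /tairozuuduozadib/ → taerozuuduozadib.
Rule 3 (final devoicing): /b/ is a voiced obstruent in word-final position, so it devoices to [p]. /taerozuuduozadib/ → taerozuuduozadip.

taerozuuduozadip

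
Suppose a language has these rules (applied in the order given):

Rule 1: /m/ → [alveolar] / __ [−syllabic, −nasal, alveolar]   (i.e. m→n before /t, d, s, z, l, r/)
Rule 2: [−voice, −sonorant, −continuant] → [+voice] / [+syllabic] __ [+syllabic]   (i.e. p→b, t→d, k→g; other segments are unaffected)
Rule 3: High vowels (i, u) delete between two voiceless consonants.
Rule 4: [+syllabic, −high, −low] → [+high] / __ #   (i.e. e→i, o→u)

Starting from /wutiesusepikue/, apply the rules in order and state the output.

Rule 1 (nasal place assimilation): no segment meets the environment; /wutiesusepikue/ is unchanged.
Rule 2 (intervocalic voicing): /t/ is a voiceless stop between vowels /u/ and /i/, so it voices to [d]. /p/ is a voiceless stop between vowels /e/ and /i/, so it voices to [b]. /k/ is a voiceless stop between vowels /i/ and /u/, so it voices to [g]. /wutiesusepikue/ → wudiesusebigue.
Rule 3 (high vowel syncope): /u/ is a high vowel flanked by voiceless consonants /s/ and /s/, so it deletes. /wudiesusebigue/ → wudiessebigue.
Rule 4 (final vowel raising): /e/ is a mid vowel in word-final position, so it raises to [i]. /wudiessebigue/ → wudiessebigui.

wudiessebigui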